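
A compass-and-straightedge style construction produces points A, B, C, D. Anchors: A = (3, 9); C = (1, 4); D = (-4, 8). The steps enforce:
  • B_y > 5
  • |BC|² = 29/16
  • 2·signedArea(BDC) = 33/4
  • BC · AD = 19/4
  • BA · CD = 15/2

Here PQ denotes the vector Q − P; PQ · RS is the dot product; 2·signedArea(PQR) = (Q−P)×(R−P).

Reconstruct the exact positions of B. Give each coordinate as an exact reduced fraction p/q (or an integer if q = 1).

B = (3/2, 21/4)

1. B_x = 3/2  [2·signedArea(BDC) = 33/4 ∩ BA · CD = 15/2]
2. B_y = 21/4  [2·signedArea(BDC) = 33/4 ∩ BA · CD = 15/2]
   → B = (3/2, 21/4)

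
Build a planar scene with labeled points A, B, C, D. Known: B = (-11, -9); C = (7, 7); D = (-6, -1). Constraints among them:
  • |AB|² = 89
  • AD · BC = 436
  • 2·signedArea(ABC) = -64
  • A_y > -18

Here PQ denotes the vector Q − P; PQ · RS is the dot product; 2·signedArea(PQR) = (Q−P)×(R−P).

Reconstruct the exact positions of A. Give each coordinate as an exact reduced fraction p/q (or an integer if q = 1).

1. A_x = -16  [2·signedArea(ABC) = -64 ∩ AD · BC = 436]
2. A_y = -17  [2·signedArea(ABC) = -64 ∩ AD · BC = 436]
   → A = (-16, -17)

A = (-16, -17)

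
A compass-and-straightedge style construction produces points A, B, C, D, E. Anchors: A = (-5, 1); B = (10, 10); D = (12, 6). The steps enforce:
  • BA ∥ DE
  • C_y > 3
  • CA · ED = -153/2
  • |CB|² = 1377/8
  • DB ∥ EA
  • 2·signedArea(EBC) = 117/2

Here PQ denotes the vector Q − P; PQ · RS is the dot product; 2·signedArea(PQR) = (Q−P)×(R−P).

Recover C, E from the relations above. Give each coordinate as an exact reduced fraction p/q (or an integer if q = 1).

C = (-5/4, 13/4)
E = (-3, -3)

1. E_x = -3  [DB ∥ EA ∩ BA ∥ DE]
2. E_y = -3  [DB ∥ EA ∩ BA ∥ DE]
   → E = (-3, -3)
3. C_x = -5/4  [CA · ED = -153/2 ∩ 2·signedArea(EBC) = 117/2]
4. C_y = 13/4  [CA · ED = -153/2 ∩ 2·signedArea(EBC) = 117/2]
   → C = (-5/4, 13/4)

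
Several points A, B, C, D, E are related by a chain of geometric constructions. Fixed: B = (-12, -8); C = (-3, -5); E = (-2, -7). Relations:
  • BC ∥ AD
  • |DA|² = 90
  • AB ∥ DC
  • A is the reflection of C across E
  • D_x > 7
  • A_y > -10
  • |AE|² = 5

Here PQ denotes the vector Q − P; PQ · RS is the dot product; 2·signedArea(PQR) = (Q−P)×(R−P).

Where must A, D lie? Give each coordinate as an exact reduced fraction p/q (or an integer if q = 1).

1. A_x = -1  [A is the reflection of C across E]
2. A_y = -9  [A is the reflection of C across E]
   → A = (-1, -9)
3. D_x = 8  [AB ∥ DC ∩ BC ∥ AD]
4. D_y = -6  [AB ∥ DC ∩ BC ∥ AD]
   → D = (8, -6)

A = (-1, -9)
D = (8, -6)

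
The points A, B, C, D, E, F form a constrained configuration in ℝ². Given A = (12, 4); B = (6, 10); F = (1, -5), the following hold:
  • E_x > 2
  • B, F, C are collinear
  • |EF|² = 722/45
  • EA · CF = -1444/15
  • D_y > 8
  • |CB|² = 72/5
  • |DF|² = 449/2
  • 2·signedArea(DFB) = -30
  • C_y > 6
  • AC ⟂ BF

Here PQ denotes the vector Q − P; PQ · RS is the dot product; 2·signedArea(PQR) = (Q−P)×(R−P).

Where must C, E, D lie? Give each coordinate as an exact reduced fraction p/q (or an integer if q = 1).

1. C_x = 24/5  [B, F, C are collinear ∩ AC ⟂ BF]
2. C_y = 32/5  [B, F, C are collinear ∩ AC ⟂ BF]
   → C = (24/5, 32/5)
3. E_x = 34/15  [line 19/5·x + 57/5·y + 76/15 = 0 ∩ |EF|² = 722/45]
4. E_y = -6/5  [line 19/5·x + 57/5·y + 76/15 = 0 ∩ |EF|² = 722/45]
   → E = (34/15, -6/5)
5. D_x = 15/2  [line -15·x + 5·y + 70 = 0 ∩ |DF|² = 449/2]
6. D_y = 17/2  [line -15·x + 5·y + 70 = 0 ∩ |DF|² = 449/2]
   → D = (15/2, 17/2)

C = (24/5, 32/5)
D = (15/2, 17/2)
E = (34/15, -6/5)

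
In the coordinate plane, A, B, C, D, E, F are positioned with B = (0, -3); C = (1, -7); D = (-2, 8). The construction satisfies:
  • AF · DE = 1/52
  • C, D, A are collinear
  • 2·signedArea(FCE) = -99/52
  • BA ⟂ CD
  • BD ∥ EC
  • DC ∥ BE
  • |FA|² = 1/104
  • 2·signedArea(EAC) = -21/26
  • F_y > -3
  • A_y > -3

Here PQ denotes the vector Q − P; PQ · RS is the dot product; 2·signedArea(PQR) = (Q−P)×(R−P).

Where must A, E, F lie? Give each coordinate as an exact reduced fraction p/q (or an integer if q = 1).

1. A_x = 5/26  [C, D, A are collinear ∩ BA ⟂ CD]
2. A_y = -77/26  [C, D, A are collinear ∩ BA ⟂ CD]
   → A = (5/26, -77/26)
3. E_x = 3  [BD ∥ EC ∩ DC ∥ BE]
4. E_y = -18  [BD ∥ EC ∩ DC ∥ BE]
   → E = (3, -18)
5. F_x = 5/52  [2·signedArea(FCE) = -99/52 ∩ AF · DE = 1/52]
6. F_y = -155/52  [2·signedArea(FCE) = -99/52 ∩ AF · DE = 1/52]
   → F = (5/52, -155/52)

A = (5/26, -77/26)
E = (3, -18)
F = (5/52, -155/52)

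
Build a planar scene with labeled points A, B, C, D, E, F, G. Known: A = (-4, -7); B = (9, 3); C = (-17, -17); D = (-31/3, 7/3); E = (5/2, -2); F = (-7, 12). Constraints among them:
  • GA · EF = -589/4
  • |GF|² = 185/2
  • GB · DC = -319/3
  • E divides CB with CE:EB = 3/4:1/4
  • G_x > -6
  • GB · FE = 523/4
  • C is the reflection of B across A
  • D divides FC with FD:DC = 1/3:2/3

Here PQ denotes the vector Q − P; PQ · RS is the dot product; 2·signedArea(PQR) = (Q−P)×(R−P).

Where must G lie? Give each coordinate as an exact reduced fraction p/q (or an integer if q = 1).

1. G_x = -11/2  [GB · FE = 523/4 ∩ GB · DC = -319/3]
2. G_y = 5/2  [GB · FE = 523/4 ∩ GB · DC = -319/3]
   → G = (-11/2, 5/2)

G = (-11/2, 5/2)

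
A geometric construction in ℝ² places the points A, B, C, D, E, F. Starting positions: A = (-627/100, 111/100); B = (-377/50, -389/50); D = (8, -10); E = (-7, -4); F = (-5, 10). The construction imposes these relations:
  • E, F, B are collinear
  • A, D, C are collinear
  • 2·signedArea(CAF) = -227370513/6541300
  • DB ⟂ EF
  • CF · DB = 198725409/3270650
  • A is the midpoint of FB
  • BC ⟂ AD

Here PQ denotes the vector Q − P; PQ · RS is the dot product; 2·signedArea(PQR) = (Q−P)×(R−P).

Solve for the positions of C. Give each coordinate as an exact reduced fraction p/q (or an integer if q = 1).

C = (-4499467/1635325, -2664619/1635325)

1. C_x = -4499467/1635325  [A, D, C are collinear ∩ BC ⟂ AD]
2. C_y = -2664619/1635325  [A, D, C are collinear ∩ BC ⟂ AD]
   → C = (-4499467/1635325, -2664619/1635325)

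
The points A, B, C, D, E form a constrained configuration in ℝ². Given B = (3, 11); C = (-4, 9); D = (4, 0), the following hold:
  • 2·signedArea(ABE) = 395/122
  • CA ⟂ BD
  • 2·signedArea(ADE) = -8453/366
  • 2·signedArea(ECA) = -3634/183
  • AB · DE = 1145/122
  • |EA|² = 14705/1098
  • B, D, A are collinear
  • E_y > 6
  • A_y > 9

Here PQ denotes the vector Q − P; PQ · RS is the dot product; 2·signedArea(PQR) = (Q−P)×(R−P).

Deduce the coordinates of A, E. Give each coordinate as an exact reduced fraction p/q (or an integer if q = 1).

A = (381/122, 1177/122)
E = (1, 20/3)

1. A_x = 381/122  [B, D, A are collinear ∩ CA ⟂ BD]
2. A_y = 1177/122  [B, D, A are collinear ∩ CA ⟂ BD]
   → A = (381/122, 1177/122)
3. E_x = 1  [2·signedArea(ECA) = -3634/183 ∩ 2·signedArea(ADE) = -8453/366]
4. E_y = 20/3  [2·signedArea(ECA) = -3634/183 ∩ 2·signedArea(ADE) = -8453/366]
   → E = (1, 20/3)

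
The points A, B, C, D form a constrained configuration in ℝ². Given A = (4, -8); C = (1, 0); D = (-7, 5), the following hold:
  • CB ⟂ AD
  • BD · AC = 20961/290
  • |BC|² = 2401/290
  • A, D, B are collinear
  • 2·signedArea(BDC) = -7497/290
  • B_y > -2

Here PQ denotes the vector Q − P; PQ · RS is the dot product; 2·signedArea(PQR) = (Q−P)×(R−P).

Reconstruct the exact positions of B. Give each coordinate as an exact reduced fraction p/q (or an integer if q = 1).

1. B_x = -347/290  [A, D, B are collinear ∩ CB ⟂ AD]
2. B_y = -539/290  [A, D, B are collinear ∩ CB ⟂ AD]
   → B = (-347/290, -539/290)

B = (-347/290, -539/290)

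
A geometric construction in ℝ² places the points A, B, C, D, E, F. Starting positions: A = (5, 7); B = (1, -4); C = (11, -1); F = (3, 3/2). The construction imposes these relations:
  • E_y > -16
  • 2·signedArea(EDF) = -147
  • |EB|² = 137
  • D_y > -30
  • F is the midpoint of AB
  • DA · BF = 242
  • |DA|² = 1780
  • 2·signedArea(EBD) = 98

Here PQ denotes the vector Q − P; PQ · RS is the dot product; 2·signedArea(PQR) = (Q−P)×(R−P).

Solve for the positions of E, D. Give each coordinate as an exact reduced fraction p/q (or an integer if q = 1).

D = (-17, -29)
E = (-3, -15)

1. D_x = -17  [line -2·x + -11/2·y + -387/2 = 0 ∩ |DA|² = 1780]
2. D_y = -29  [line -2·x + -11/2·y + -387/2 = 0 ∩ |DA|² = 1780]
   → D = (-17, -29)
3. E_x = -3  [2·signedArea(EDF) = -147 ∩ 2·signedArea(EBD) = 98]
4. E_y = -15  [2·signedArea(EDF) = -147 ∩ 2·signedArea(EBD) = 98]
   → E = (-3, -15)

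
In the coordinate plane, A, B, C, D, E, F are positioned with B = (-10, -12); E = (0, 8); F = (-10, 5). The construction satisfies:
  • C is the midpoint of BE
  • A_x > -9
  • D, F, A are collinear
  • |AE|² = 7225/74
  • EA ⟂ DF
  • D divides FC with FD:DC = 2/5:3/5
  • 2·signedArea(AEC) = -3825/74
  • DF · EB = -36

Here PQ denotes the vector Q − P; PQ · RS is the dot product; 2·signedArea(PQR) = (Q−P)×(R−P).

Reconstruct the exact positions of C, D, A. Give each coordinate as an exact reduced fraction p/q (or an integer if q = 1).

A = (-595/74, 167/74)
C = (-5, -2)
D = (-8, 11/5)

1. C_x = -5  [C is the midpoint of BE]
2. C_y = -2  [C is the midpoint of BE]
   → C = (-5, -2)
3. D_x = -8  [D divides FC with FD:DC = 2/5:3/5]
4. D_y = 11/5  [D divides FC with FD:DC = 2/5:3/5]
   → D = (-8, 11/5)
5. A_x = -595/74  [D, F, A are collinear ∩ EA ⟂ DF]
6. A_y = 167/74  [D, F, A are collinear ∩ EA ⟂ DF]
   → A = (-595/74, 167/74)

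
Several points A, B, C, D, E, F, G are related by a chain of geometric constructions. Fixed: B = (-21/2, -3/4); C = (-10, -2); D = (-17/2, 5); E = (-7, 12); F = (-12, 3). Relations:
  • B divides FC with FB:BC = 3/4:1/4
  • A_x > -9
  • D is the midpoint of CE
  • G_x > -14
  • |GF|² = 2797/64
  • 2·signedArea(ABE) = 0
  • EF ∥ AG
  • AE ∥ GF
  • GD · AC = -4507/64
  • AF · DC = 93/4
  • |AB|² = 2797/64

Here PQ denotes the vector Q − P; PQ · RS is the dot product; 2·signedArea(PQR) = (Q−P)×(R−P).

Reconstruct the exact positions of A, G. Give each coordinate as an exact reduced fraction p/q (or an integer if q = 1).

A = (-35/4, 45/8)
G = (-55/4, -27/8)

1. A_x = -35/4  [2·signedArea(ABE) = 0 ∩ AF · DC = 93/4]
2. A_y = 45/8  [2·signedArea(ABE) = 0 ∩ AF · DC = 93/4]
   → A = (-35/4, 45/8)
3. G_x = -55/4  [AE ∥ GF ∩ EF ∥ AG]
4. G_y = -27/8  [AE ∥ GF ∩ EF ∥ AG]
   → G = (-55/4, -27/8)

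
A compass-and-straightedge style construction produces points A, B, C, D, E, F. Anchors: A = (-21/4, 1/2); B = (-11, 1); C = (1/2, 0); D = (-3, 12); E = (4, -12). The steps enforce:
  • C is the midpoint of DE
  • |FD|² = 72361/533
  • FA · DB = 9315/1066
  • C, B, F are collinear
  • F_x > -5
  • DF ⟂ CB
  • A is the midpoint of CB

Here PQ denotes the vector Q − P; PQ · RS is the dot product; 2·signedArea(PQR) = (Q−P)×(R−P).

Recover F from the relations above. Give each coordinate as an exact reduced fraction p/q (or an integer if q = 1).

1. F_x = -2137/533  [C, B, F are collinear ∩ DF ⟂ CB]
2. F_y = 209/533  [C, B, F are collinear ∩ DF ⟂ CB]
   → F = (-2137/533, 209/533)

F = (-2137/533, 209/533)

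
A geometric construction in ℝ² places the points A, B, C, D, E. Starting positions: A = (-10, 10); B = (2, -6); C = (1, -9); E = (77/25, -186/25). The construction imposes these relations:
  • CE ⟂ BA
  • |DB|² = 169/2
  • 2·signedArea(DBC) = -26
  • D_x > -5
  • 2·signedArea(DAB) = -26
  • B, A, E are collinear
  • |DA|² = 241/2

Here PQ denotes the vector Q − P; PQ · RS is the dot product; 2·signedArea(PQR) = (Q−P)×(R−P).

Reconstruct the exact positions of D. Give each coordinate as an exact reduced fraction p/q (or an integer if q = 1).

1. D_x = -9/2  [2·signedArea(DBC) = -26 ∩ 2·signedArea(DAB) = -26]
2. D_y = 1/2  [2·signedArea(DBC) = -26 ∩ 2·signedArea(DAB) = -26]
   → D = (-9/2, 1/2)

D = (-9/2, 1/2)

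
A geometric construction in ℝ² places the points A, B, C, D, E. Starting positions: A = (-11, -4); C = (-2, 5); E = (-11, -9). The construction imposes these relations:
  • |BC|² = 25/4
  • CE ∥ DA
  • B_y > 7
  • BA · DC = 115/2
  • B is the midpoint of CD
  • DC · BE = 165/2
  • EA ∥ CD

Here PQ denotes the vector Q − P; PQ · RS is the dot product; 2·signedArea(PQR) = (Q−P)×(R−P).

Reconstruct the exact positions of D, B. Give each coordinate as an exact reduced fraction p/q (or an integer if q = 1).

1. D_x = -2  [CE ∥ DA ∩ EA ∥ CD]
2. D_y = 10  [CE ∥ DA ∩ EA ∥ CD]
   → D = (-2, 10)
3. B_x = -2  [B is the midpoint of CD]
4. B_y = 15/2  [B is the midpoint of CD]
   → B = (-2, 15/2)

B = (-2, 15/2)
D = (-2, 10)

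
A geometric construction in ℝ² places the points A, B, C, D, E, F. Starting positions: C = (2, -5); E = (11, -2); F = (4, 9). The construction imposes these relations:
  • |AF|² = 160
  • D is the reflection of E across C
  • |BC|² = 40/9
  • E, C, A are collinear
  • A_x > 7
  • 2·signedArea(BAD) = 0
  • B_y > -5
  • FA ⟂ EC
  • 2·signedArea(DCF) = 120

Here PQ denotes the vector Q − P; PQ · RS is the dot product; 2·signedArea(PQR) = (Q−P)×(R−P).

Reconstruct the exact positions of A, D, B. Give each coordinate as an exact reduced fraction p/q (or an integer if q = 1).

A = (8, -3)
B = (4, -13/3)
D = (-7, -8)

1. A_x = 8  [E, C, A are collinear ∩ FA ⟂ EC]
2. A_y = -3  [E, C, A are collinear ∩ FA ⟂ EC]
   → A = (8, -3)
3. D_x = -7  [D is the reflection of E across C]
4. D_y = -8  [D is the reflection of E across C]
   → D = (-7, -8)
5. B_x = 4  [line 5·x + -15·y + -85 = 0 ∩ |BC|² = 40/9]
6. B_y = -13/3  [line 5·x + -15·y + -85 = 0 ∩ |BC|² = 40/9]
   → B = (4, -13/3)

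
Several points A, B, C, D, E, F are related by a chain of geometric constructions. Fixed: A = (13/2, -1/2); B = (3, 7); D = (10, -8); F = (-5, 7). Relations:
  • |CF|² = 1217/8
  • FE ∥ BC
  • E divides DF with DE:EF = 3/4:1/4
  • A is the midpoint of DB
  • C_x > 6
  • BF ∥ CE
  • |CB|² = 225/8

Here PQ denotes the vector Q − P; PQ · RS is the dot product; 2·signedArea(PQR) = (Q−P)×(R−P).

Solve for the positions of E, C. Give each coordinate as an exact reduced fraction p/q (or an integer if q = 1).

C = (27/4, 13/4)
E = (-5/4, 13/4)

1. E_x = -5/4  [E divides DF with DE:EF = 3/4:1/4]
2. E_y = 13/4  [E divides DF with DE:EF = 3/4:1/4]
   → E = (-5/4, 13/4)
3. C_x = 27/4  [BF ∥ CE ∩ FE ∥ BC]
4. C_y = 13/4  [BF ∥ CE ∩ FE ∥ BC]
   → C = (27/4, 13/4)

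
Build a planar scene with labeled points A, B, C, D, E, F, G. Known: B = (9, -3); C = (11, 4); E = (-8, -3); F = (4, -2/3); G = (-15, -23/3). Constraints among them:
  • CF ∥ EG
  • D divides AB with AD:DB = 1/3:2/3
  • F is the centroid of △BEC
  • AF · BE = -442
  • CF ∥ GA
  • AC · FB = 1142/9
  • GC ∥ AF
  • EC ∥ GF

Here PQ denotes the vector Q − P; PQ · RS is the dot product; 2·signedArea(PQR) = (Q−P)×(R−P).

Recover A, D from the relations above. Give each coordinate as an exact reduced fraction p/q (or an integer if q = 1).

A = (-22, -37/3)
D = (-35/3, -83/9)

1. A_x = -22  [GC ∥ AF ∩ CF ∥ GA]
2. A_y = -37/3  [GC ∥ AF ∩ CF ∥ GA]
   → A = (-22, -37/3)
3. D_x = -35/3  [D divides AB with AD:DB = 1/3:2/3]
4. D_y = -83/9  [D divides AB with AD:DB = 1/3:2/3]
   → D = (-35/3, -83/9)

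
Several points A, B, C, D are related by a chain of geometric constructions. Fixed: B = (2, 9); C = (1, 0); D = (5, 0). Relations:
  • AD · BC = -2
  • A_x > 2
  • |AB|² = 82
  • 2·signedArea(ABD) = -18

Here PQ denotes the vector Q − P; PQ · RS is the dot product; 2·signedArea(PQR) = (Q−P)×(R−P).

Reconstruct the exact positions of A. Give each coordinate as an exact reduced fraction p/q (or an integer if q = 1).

1. A_x = 3  [2·signedArea(ABD) = -18 ∩ AD · BC = -2]
2. A_y = 0  [2·signedArea(ABD) = -18 ∩ AD · BC = -2]
   → A = (3, 0)

A = (3, 0)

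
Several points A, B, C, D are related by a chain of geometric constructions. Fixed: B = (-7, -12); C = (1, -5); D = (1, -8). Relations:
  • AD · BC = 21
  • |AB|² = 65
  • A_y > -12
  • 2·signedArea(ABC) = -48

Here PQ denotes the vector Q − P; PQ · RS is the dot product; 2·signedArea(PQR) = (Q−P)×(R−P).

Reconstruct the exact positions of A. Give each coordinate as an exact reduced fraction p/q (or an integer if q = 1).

1. A_x = 1  [2·signedArea(ABC) = -48 ∩ AD · BC = 21]
2. A_y = -11  [2·signedArea(ABC) = -48 ∩ AD · BC = 21]
   → A = (1, -11)

A = (1, -11)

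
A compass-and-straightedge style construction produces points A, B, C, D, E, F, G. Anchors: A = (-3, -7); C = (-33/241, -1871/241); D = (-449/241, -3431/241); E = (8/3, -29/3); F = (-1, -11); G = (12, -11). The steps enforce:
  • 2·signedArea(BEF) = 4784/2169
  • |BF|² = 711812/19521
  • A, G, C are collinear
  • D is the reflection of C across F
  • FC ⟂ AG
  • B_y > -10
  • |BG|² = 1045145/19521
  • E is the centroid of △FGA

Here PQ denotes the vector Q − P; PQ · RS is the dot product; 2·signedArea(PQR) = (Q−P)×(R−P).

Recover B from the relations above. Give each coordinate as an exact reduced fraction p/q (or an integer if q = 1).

1. B_x = 10505/2169  [line 4/3·x + -11/3·y + -89375/2169 = 0 ∩ |BF|² = 711812/19521]
2. B_y = -20555/2169  [line 4/3·x + -11/3·y + -89375/2169 = 0 ∩ |BF|² = 711812/19521]
   → B = (10505/2169, -20555/2169)

B = (10505/2169, -20555/2169)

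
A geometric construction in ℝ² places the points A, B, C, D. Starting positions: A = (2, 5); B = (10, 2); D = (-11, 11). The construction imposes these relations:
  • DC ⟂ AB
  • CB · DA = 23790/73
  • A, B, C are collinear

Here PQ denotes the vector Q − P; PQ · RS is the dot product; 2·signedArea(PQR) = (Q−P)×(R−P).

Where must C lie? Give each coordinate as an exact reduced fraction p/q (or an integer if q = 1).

C = (-830/73, 731/73)

1. C_x = -830/73  [A, B, C are collinear ∩ DC ⟂ AB]
2. C_y = 731/73  [A, B, C are collinear ∩ DC ⟂ AB]
   → C = (-830/73, 731/73)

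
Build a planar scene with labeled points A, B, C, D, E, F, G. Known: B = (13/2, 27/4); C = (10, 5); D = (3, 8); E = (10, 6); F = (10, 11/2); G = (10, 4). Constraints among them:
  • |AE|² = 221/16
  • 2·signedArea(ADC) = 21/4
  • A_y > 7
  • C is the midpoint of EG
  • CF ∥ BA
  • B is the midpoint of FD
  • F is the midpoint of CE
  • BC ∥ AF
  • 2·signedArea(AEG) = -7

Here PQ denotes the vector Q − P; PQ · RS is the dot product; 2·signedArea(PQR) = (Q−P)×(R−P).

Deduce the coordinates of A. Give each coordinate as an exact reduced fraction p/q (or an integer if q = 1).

A = (13/2, 29/4)

1. A_x = 13/2  [BC ∥ AF ∩ CF ∥ BA]
2. A_y = 29/4  [BC ∥ AF ∩ CF ∥ BA]
   → A = (13/2, 29/4)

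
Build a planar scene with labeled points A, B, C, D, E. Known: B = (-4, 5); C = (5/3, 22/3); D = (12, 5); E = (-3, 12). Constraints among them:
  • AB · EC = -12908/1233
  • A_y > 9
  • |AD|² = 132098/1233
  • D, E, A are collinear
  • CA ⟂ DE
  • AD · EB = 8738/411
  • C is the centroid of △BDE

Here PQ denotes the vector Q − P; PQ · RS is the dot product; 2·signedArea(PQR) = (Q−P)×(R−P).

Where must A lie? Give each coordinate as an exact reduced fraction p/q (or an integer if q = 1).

A = (359/137, 3854/411)

1. A_x = 359/137  [D, E, A are collinear ∩ CA ⟂ DE]
2. A_y = 3854/411  [D, E, A are collinear ∩ CA ⟂ DE]
   → A = (359/137, 3854/411)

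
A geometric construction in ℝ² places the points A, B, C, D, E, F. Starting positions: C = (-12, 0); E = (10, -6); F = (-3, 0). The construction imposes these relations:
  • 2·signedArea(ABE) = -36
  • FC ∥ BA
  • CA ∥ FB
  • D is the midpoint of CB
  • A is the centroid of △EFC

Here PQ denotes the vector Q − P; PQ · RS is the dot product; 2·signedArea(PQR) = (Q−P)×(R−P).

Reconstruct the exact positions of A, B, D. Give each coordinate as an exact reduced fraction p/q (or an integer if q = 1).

A = (-5/3, -2)
B = (22/3, -2)
D = (-7/3, -1)

1. A_x = -5/3  [A is the centroid of △EFC]
2. A_y = -2  [A is the centroid of △EFC]
   → A = (-5/3, -2)
3. B_x = 22/3  [FC ∥ BA ∩ CA ∥ FB]
4. B_y = -2  [FC ∥ BA ∩ CA ∥ FB]
   → B = (22/3, -2)
5. D_x = -7/3  [D is the midpoint of CB]
6. D_y = -1  [D is the midpoint of CB]
   → D = (-7/3, -1)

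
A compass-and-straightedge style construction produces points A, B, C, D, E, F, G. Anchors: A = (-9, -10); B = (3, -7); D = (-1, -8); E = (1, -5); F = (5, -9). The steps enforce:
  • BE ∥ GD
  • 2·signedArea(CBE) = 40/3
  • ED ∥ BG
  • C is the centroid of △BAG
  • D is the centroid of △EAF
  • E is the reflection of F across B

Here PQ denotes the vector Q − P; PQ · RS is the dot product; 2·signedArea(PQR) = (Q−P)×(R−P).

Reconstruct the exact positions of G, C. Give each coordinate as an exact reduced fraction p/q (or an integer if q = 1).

C = (-5/3, -9)
G = (1, -10)

1. G_x = 1  [BE ∥ GD ∩ ED ∥ BG]
2. G_y = -10  [BE ∥ GD ∩ ED ∥ BG]
   → G = (1, -10)
3. C_x = -5/3  [C is the centroid of △BAG]
4. C_y = -9  [C is the centroid of △BAG]
   → C = (-5/3, -9)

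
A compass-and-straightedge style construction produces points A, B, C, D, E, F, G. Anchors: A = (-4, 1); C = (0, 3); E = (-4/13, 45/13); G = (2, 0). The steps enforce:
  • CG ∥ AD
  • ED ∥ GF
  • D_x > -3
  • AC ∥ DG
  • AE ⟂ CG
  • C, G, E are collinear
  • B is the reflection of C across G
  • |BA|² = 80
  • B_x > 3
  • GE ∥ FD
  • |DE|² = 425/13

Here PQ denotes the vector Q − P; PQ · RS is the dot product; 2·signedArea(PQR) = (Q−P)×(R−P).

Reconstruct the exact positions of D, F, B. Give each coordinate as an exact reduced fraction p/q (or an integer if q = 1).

1. D_x = -2  [AC ∥ DG ∩ CG ∥ AD]
2. D_y = -2  [AC ∥ DG ∩ CG ∥ AD]
   → D = (-2, -2)
3. F_x = 4/13  [GE ∥ FD ∩ ED ∥ GF]
4. F_y = -71/13  [GE ∥ FD ∩ ED ∥ GF]
   → F = (4/13, -71/13)
5. B_x = 4  [B is the reflection of C across G]
6. B_y = -3  [B is the reflection of C across G]
   → B = (4, -3)

B = (4, -3)
D = (-2, -2)
F = (4/13, -71/13)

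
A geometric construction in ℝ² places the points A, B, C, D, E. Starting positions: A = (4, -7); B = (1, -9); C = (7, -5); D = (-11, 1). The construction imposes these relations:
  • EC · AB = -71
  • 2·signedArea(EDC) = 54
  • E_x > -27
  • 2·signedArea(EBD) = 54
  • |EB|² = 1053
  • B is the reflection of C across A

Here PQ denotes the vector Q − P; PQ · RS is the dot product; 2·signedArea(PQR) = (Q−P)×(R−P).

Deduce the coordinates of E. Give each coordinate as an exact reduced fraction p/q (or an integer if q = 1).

E = (-26, 9)

1. E_x = -26  [2·signedArea(EBD) = 54 ∩ 2·signedArea(EDC) = 54]
2. E_y = 9  [2·signedArea(EBD) = 54 ∩ 2·signedArea(EDC) = 54]
   → E = (-26, 9)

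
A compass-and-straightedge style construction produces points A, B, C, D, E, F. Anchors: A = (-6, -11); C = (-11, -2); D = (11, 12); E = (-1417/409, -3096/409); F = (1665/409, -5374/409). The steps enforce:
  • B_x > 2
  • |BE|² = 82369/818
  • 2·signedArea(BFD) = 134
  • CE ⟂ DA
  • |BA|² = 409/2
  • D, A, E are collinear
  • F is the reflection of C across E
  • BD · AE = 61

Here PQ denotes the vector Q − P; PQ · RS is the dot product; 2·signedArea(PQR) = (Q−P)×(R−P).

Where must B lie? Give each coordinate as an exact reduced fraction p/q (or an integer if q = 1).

1. B_x = 5/2  [2·signedArea(BFD) = 134 ∩ BD · AE = 61]
2. B_y = 1/2  [2·signedArea(BFD) = 134 ∩ BD · AE = 61]
   → B = (5/2, 1/2)

B = (5/2, 1/2)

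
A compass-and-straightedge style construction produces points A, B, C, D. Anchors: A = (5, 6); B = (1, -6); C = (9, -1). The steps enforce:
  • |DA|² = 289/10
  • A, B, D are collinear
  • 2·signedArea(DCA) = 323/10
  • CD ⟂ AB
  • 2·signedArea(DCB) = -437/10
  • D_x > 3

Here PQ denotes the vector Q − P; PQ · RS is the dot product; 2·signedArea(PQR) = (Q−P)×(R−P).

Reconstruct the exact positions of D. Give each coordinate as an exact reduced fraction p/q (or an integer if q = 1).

D = (33/10, 9/10)

1. D_x = 33/10  [A, B, D are collinear ∩ CD ⟂ AB]
2. D_y = 9/10  [A, B, D are collinear ∩ CD ⟂ AB]
   → D = (33/10, 9/10)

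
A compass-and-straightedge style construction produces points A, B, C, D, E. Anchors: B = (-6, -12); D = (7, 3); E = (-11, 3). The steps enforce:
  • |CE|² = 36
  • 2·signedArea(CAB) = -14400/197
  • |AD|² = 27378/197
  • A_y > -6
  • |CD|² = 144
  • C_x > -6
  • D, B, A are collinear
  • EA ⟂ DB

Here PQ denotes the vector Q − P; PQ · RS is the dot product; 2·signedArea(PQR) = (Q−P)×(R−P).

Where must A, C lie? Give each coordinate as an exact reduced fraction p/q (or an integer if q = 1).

1. A_x = -142/197  [D, B, A are collinear ∩ EA ⟂ DB]
2. A_y = -1164/197  [D, B, A are collinear ∩ EA ⟂ DB]
   → A = (-142/197, -1164/197)
3. C_x = -5  [line 1200/197·x + -1040/197·y + 9120/197 = 0 ∩ |CE|² = 36]
4. C_y = 3  [line 1200/197·x + -1040/197·y + 9120/197 = 0 ∩ |CE|² = 36]
   → C = (-5, 3)

A = (-142/197, -1164/197)
C = (-5, 3)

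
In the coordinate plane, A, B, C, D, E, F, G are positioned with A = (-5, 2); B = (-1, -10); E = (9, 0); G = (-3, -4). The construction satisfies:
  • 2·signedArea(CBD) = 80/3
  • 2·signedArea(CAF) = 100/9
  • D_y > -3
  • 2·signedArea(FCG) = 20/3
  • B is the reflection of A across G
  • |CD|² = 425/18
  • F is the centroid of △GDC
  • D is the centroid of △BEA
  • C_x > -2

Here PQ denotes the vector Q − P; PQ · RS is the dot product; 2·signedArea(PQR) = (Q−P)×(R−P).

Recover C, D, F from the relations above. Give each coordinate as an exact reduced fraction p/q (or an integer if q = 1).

C = (-3/2, 3/2)
D = (1, -8/3)
F = (-7/6, -31/18)

1. D_x = 1  [D is the centroid of △BEA]
2. D_y = -8/3  [D is the centroid of △BEA]
   → D = (1, -8/3)
3. C_x = -3/2  [line -22/3·x + 2·y + -14 = 0 ∩ |CD|² = 425/18]
4. C_y = 3/2  [line -22/3·x + 2·y + -14 = 0 ∩ |CD|² = 425/18]
   → C = (-3/2, 3/2)
5. F_x = -7/6  [2·signedArea(CAF) = 100/9 ∩ F is the centroid of △GDC]
6. F_y = -31/18  [2·signedArea(CAF) = 100/9 ∩ F is the centroid of △GDC]
   → F = (-7/6, -31/18)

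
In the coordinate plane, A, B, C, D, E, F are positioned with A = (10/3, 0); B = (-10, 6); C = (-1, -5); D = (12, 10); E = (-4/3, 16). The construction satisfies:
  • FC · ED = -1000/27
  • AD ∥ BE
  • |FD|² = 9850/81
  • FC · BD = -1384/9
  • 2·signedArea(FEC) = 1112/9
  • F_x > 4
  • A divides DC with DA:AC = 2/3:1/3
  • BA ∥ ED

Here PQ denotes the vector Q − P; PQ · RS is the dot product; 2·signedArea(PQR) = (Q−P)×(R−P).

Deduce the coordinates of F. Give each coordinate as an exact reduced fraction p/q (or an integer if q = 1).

F = (43/9, 5/3)

1. F_x = 43/9  [FC · ED = -1000/27 ∩ FC · BD = -1384/9]
2. F_y = 5/3  [FC · ED = -1000/27 ∩ FC · BD = -1384/9]
   → F = (43/9, 5/3)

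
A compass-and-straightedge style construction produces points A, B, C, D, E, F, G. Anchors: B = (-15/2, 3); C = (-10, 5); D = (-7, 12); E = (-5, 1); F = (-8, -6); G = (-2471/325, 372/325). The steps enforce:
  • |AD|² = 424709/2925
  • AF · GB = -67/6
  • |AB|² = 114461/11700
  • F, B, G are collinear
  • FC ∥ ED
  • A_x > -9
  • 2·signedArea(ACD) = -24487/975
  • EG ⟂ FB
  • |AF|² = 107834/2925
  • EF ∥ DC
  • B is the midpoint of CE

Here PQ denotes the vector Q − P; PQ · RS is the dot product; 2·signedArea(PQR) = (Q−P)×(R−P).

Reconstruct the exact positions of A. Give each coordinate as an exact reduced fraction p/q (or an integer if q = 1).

A = (-8321/975, 47/975)

1. A_x = -8321/975  [2·signedArea(ACD) = -24487/975 ∩ AF · GB = -67/6]
2. A_y = 47/975  [2·signedArea(ACD) = -24487/975 ∩ AF · GB = -67/6]
   → A = (-8321/975, 47/975)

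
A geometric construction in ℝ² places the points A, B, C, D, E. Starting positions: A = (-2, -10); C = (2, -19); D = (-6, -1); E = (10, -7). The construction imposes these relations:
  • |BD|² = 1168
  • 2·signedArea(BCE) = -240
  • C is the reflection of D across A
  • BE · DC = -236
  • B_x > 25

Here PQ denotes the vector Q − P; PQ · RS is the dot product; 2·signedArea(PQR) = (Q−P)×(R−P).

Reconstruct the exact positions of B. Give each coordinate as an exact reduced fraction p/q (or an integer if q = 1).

B = (26, -13)

1. B_x = 26  [BE · DC = -236 ∩ 2·signedArea(BCE) = -240]
2. B_y = -13  [BE · DC = -236 ∩ 2·signedArea(BCE) = -240]
   → B = (26, -13)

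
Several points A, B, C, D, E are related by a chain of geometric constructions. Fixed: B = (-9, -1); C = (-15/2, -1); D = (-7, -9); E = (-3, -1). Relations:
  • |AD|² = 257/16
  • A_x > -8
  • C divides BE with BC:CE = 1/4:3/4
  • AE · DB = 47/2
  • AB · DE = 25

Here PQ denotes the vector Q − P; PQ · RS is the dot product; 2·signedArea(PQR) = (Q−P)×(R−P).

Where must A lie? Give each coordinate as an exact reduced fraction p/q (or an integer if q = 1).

1. A_x = -29/4  [AE · DB = 47/2 ∩ AB · DE = 25]
2. A_y = -5  [AE · DB = 47/2 ∩ AB · DE = 25]
   → A = (-29/4, -5)

A = (-29/4, -5)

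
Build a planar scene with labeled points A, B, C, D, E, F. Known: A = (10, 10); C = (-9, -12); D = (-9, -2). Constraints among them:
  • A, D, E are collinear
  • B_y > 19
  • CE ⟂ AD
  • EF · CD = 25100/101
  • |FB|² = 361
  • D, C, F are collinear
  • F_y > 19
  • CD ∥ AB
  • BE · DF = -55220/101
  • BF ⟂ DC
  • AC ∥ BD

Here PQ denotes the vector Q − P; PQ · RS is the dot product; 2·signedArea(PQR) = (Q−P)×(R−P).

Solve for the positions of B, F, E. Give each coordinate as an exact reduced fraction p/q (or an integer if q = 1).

B = (10, 20)
E = (-1365/101, -490/101)
F = (-9, 20)

1. B_x = 10  [AC ∥ BD ∩ CD ∥ AB]
2. B_y = 20  [AC ∥ BD ∩ CD ∥ AB]
   → B = (10, 20)
3. F_x = -9  [D, C, F are collinear ∩ BF ⟂ DC]
4. F_y = 20  [D, C, F are collinear ∩ BF ⟂ DC]
   → F = (-9, 20)
5. E_x = -1365/101  [A, D, E are collinear ∩ CE ⟂ AD]
6. E_y = -490/101  [A, D, E are collinear ∩ CE ⟂ AD]
   → E = (-1365/101, -490/101)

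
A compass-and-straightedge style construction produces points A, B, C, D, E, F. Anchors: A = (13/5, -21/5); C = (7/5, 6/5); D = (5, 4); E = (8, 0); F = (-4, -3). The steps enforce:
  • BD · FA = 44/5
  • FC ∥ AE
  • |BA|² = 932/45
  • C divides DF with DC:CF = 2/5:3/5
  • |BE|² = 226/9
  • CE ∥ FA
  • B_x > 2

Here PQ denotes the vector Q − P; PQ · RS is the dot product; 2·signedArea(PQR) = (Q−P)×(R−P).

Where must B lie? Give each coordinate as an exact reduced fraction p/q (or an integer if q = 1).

1. B_x = 3  [line -33/5·x + 6/5·y + 97/5 = 0 ∩ |BA|² = 932/45]
2. B_y = 1/3  [line -33/5·x + 6/5·y + 97/5 = 0 ∩ |BA|² = 932/45]
   → B = (3, 1/3)

B = (3, 1/3)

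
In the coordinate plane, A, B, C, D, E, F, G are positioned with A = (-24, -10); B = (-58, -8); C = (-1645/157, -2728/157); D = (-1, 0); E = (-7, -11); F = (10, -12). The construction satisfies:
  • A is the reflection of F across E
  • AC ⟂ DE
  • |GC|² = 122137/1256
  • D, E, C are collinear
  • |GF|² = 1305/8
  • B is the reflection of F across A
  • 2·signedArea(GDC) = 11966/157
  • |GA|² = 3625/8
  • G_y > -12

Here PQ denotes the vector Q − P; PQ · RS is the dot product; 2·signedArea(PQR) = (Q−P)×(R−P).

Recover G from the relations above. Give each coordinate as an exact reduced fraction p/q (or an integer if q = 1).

G = (-11/4, -45/4)

1. G_x = -11/4  [line 2728/157·x + -1488/157·y + -9238/157 = 0 ∩ |GA|² = 3625/8]
2. G_y = -45/4  [line 2728/157·x + -1488/157·y + -9238/157 = 0 ∩ |GA|² = 3625/8]
   → G = (-11/4, -45/4)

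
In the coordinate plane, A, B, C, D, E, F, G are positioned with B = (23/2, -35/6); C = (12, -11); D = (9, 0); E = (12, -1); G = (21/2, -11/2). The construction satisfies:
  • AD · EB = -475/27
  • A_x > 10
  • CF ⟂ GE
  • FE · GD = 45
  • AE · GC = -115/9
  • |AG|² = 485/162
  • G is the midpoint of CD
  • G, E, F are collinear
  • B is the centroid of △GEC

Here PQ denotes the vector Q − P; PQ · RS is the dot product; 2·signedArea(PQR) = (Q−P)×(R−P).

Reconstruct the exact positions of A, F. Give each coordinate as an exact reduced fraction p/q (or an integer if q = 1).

A = (31/3, -34/9)
F = (9, -10)

1. A_x = 31/3  [AE · GC = -115/9 ∩ AD · EB = -475/27]
2. A_y = -34/9  [AE · GC = -115/9 ∩ AD · EB = -475/27]
   → A = (31/3, -34/9)
3. F_x = 9  [G, E, F are collinear ∩ CF ⟂ GE]
4. F_y = -10  [G, E, F are collinear ∩ CF ⟂ GE]
   → F = (9, -10)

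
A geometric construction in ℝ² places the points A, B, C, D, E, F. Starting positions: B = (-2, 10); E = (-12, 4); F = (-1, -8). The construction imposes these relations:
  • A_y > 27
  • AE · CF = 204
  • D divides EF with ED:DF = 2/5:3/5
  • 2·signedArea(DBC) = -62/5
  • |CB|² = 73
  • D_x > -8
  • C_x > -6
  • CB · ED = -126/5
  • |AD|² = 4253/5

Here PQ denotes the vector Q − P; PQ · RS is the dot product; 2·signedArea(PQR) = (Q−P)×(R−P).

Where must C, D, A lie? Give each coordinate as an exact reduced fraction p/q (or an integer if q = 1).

1. D_x = -38/5  [D divides EF with ED:DF = 2/5:3/5]
2. D_y = -4/5  [D divides EF with ED:DF = 2/5:3/5]
   → D = (-38/5, -4/5)
3. C_x = -5  [CB · ED = -126/5 ∩ 2·signedArea(DBC) = -62/5]
4. C_y = 2  [CB · ED = -126/5 ∩ 2·signedArea(DBC) = -62/5]
   → C = (-5, 2)
5. A_x = -3  [line -4·x + 10·y + -292 = 0 ∩ |AD|² = 4253/5]
6. A_y = 28  [line -4·x + 10·y + -292 = 0 ∩ |AD|² = 4253/5]
   → A = (-3, 28)

A = (-3, 28)
C = (-5, 2)
D = (-38/5, -4/5)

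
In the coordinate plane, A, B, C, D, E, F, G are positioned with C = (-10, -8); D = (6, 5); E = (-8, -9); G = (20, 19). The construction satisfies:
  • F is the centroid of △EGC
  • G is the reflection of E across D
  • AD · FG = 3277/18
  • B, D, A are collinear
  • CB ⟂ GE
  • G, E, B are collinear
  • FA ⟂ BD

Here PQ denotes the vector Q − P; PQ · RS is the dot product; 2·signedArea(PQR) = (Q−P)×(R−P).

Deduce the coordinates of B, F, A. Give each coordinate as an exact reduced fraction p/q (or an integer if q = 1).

A = (7/6, 1/6)
B = (-17/2, -19/2)
F = (2/3, 2/3)

1. B_x = -17/2  [G, E, B are collinear ∩ CB ⟂ GE]
2. B_y = -19/2  [G, E, B are collinear ∩ CB ⟂ GE]
   → B = (-17/2, -19/2)
3. F_x = 2/3  [F is the centroid of △EGC]
4. F_y = 2/3  [F is the centroid of △EGC]
   → F = (2/3, 2/3)
5. A_x = 7/6  [B, D, A are collinear ∩ FA ⟂ BD]
6. A_y = 1/6  [B, D, A are collinear ∩ FA ⟂ BD]
   → A = (7/6, 1/6)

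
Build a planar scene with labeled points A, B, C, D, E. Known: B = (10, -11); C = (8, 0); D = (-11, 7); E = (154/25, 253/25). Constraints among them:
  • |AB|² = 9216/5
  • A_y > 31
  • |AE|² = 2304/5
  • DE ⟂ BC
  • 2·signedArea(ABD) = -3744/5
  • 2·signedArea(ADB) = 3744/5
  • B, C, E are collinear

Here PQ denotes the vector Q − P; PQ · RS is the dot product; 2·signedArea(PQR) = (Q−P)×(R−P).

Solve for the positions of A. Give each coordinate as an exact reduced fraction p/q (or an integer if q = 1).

1. A_x = 58/25  [line 18·x + 21·y + -3489/5 = 0 ∩ |AE|² = 2304/5]
2. A_y = 781/25  [line 18·x + 21·y + -3489/5 = 0 ∩ |AE|² = 2304/5]
   → A = (58/25, 781/25)

A = (58/25, 781/25)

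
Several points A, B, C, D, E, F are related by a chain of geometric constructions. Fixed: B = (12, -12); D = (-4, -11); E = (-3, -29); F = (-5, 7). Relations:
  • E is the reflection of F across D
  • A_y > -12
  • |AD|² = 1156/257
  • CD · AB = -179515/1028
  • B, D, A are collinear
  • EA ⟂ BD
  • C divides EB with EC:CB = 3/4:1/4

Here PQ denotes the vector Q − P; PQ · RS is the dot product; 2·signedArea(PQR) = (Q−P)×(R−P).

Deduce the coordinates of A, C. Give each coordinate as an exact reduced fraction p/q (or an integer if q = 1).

1. A_x = -484/257  [B, D, A are collinear ∩ EA ⟂ BD]
2. A_y = -2861/257  [B, D, A are collinear ∩ EA ⟂ BD]
   → A = (-484/257, -2861/257)
3. C_x = 33/4  [C divides EB with EC:CB = 3/4:1/4]
4. C_y = -65/4  [C divides EB with EC:CB = 3/4:1/4]
   → C = (33/4, -65/4)

A = (-484/257, -2861/257)
C = (33/4, -65/4)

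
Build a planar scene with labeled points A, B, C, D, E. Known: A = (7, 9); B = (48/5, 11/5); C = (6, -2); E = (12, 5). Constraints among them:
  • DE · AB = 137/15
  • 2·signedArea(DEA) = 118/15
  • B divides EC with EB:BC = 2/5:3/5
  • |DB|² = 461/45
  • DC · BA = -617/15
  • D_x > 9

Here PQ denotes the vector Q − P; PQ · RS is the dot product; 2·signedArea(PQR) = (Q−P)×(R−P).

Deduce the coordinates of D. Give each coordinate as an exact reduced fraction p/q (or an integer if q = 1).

D = (143/15, 27/5)

1. D_x = 143/15  [2·signedArea(DEA) = 118/15 ∩ DC · BA = -617/15]
2. D_y = 27/5  [2·signedArea(DEA) = 118/15 ∩ DC · BA = -617/15]
   → D = (143/15, 27/5)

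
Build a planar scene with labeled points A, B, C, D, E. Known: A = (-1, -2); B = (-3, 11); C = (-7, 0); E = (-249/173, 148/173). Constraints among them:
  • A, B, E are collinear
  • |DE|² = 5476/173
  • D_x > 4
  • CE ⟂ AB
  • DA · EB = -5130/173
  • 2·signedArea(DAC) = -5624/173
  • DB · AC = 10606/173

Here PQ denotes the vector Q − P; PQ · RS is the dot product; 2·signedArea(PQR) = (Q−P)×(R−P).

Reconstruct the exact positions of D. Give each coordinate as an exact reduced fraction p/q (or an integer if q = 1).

D = (713/173, 296/173)

1. D_x = 713/173  [2·signedArea(DAC) = -5624/173 ∩ DA · EB = -5130/173]
2. D_y = 296/173  [2·signedArea(DAC) = -5624/173 ∩ DA · EB = -5130/173]
   → D = (713/173, 296/173)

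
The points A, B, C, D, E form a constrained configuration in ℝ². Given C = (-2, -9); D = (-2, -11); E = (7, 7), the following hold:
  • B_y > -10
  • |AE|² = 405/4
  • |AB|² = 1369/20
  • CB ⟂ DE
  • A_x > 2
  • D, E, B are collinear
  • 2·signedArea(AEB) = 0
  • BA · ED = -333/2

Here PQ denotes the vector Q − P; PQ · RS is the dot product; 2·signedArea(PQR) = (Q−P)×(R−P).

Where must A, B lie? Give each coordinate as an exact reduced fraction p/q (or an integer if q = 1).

1. B_x = -6/5  [D, E, B are collinear ∩ CB ⟂ DE]
2. B_y = -47/5  [D, E, B are collinear ∩ CB ⟂ DE]
   → B = (-6/5, -47/5)
3. A_x = 5/2  [2·signedArea(AEB) = 0 ∩ BA · ED = -333/2]
4. A_y = -2  [2·signedArea(AEB) = 0 ∩ BA · ED = -333/2]
   → A = (5/2, -2)

A = (5/2, -2)
B = (-6/5, -47/5)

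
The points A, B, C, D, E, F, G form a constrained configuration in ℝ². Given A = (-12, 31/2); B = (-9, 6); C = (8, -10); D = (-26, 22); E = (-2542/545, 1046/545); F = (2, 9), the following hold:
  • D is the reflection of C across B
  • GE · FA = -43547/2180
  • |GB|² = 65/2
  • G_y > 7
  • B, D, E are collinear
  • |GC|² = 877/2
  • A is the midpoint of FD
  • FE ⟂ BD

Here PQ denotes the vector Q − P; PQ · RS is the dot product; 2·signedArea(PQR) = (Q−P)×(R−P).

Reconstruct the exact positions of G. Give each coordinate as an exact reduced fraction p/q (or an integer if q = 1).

1. G_x = -7/2  [line 14·x + -13/2·y + 391/4 = 0 ∩ |GB|² = 65/2]
2. G_y = 15/2  [line 14·x + -13/2·y + 391/4 = 0 ∩ |GB|² = 65/2]
   → G = (-7/2, 15/2)

G = (-7/2, 15/2)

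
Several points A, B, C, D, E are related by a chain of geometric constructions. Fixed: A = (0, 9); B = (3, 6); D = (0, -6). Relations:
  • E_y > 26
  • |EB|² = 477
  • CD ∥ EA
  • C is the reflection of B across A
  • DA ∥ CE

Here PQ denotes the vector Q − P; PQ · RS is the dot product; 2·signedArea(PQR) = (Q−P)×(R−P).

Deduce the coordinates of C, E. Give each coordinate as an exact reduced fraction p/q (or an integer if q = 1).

1. C_x = -3  [C is the reflection of B across A]
2. C_y = 12  [C is the reflection of B across A]
   → C = (-3, 12)
3. E_x = -3  [CD ∥ EA ∩ DA ∥ CE]
4. E_y = 27  [CD ∥ EA ∩ DA ∥ CE]
   → E = (-3, 27)

C = (-3, 12)
E = (-3, 27)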